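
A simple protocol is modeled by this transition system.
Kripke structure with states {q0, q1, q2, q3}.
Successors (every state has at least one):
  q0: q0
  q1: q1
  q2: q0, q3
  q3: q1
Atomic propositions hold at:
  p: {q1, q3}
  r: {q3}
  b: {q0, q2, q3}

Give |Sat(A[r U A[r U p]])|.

A[r U p]: least fixpoint, start Z0 = Sat(p) = {q1, q3}, add states in Sat(r) with every successor in Z. Already a fixed point.
Sat(A[r U p]) = {q1, q3}
A[r U A[r U p]]: least fixpoint, start Z0 = Sat(A[r U p]) = {q1, q3}, add states in Sat(r) with every successor in Z. Already a fixed point.
Sat(A[r U A[r U p]]) = {q1, q3}
|Sat(A[r U A[r U p]])| = |{q1, q3}| = 2.

2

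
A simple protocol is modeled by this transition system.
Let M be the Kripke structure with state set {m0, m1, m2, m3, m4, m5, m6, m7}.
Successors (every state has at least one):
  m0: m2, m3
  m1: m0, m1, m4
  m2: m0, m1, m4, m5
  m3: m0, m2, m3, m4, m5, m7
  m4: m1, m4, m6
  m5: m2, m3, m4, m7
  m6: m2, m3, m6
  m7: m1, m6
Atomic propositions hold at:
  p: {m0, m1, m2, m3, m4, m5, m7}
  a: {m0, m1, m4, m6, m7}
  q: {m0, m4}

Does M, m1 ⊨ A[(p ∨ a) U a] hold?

Yes

Sat(p ∨ a) = {m0, m1, m2, m3, m4, m5, m6, m7}
A[(p ∨ a) U a]: least fixpoint, start Z0 = Sat(a) = {m0, m1, m4, m6, m7}, add states in Sat(p ∨ a) with every successor in Z. Already a fixed point.
Sat(A[(p ∨ a) U a]) = {m0, m1, m4, m6, m7}
m1 ∈ Sat(A[(p ∨ a) U a]) = {m0, m1, m4, m6, m7}, so the formula holds at m1.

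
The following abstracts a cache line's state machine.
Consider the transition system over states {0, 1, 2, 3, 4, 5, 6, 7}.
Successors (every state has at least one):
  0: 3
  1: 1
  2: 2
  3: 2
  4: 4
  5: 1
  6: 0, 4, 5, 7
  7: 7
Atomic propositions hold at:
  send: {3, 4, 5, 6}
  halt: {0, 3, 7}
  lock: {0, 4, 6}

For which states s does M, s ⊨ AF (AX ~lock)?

{0, 1, 2, 3, 5, 7}

Sat(~lock) = {1, 2, 3, 5, 7}
Sat(AX ~lock) = {s : every successor in {1, 2, 3, 5, 7}} = {0, 1, 2, 3, 5, 7}
AF (AX ~lock): least fixpoint, start Z0 = {0, 1, 2, 3, 5, 7}, add states with every successor in Z. Already a fixed point.
Sat(AF (AX ~lock)) = {0, 1, 2, 3, 5, 7}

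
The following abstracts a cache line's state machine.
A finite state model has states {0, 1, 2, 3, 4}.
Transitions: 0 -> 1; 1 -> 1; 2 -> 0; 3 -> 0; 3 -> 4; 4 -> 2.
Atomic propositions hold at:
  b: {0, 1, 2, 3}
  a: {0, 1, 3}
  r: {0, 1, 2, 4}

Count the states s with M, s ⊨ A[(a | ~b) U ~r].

1

Sat(~b) = {4}
Sat(a | ~b) = {0, 1, 3, 4}
Sat(~r) = {3}
A[(a | ~b) U ~r]: least fixpoint, start Z0 = Sat(~r) = {3}, add states in Sat(a | ~b) with every successor in Z. Already a fixed point.
Sat(A[(a | ~b) U ~r]) = {3}
|Sat(A[(a | ~b) U ~r])| = |{3}| = 1.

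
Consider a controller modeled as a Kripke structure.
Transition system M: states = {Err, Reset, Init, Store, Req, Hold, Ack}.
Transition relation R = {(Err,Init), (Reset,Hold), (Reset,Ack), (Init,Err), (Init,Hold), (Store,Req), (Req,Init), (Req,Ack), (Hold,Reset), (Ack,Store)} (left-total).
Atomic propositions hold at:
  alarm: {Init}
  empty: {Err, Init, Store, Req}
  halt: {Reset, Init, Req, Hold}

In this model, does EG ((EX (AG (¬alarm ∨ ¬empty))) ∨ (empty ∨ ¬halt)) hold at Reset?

No

Sat(¬alarm) = {Err, Reset, Store, Req, Hold, Ack}
Sat(¬empty) = {Reset, Hold, Ack}
Sat(¬alarm ∨ ¬empty) = {Err, Reset, Store, Req, Hold, Ack}
AG (¬alarm ∨ ¬empty): greatest fixpoint, start Z0 = {Err, Reset, Store, Req, Hold, Ack}, keep only states in Sat with every successor in Z. Z1 = {Reset, Store, Hold, Ack}; Z2 = {Reset, Hold, Ack}; Z3 = {Reset, Hold}; Z4 = {Hold}; Z5 = ∅; fixed.
Sat(AG (¬alarm ∨ ¬empty)) = ∅
Sat(EX (AG (¬alarm ∨ ¬empty))) = {s : some successor in ∅} = ∅
Sat(¬halt) = {Err, Store, Ack}
Sat(empty ∨ ¬halt) = {Err, Init, Store, Req, Ack}
Sat((EX (AG (¬alarm ∨ ¬empty))) ∨ (empty ∨ ¬halt)) = {Err, Init, Store, Req, Ack}
EG ((EX (AG (¬alarm ∨ ¬empty))) ∨ (empty ∨ ¬halt)): greatest fixpoint, start Z0 = {Err, Init, Store, Req, Ack}, keep only states in Sat with some successor in Z. Already a fixed point.
Sat(EG ((EX (AG (¬alarm ∨ ¬empty))) ∨ (empty ∨ ¬halt))) = {Err, Init, Store, Req, Ack}
Reset ∉ Sat(EG ((EX (AG (¬alarm ∨ ¬empty))) ∨ (empty ∨ ¬halt))) = {Err, Init, Store, Req, Ack}, so the formula does not hold at Reset.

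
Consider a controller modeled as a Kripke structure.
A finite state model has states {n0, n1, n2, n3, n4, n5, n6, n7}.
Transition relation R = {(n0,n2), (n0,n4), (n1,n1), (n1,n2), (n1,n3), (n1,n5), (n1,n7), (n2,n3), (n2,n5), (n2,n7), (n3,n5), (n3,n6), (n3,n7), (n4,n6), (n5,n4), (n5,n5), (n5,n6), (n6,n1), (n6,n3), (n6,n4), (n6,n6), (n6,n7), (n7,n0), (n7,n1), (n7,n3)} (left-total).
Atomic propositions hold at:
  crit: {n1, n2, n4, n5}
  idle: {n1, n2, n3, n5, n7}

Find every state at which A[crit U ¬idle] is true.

Sat(¬idle) = {n0, n4, n6}
A[crit U ¬idle]: least fixpoint, start Z0 = Sat(¬idle) = {n0, n4, n6}, add states in Sat(crit) with every successor in Z. Already a fixed point.
Sat(A[crit U ¬idle]) = {n0, n4, n6}

{n0, n4, n6}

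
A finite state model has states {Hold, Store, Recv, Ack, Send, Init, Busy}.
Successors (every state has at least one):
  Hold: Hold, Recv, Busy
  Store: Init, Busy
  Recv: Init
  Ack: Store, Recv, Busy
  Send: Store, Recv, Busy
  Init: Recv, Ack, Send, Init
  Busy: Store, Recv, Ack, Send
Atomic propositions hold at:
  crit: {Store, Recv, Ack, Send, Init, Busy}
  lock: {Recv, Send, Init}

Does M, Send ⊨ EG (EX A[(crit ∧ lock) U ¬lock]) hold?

Yes

Sat(crit ∧ lock) = {Recv, Send, Init}
Sat(¬lock) = {Hold, Store, Ack, Busy}
A[(crit ∧ lock) U ¬lock]: least fixpoint, start Z0 = Sat(¬lock) = {Hold, Store, Ack, Busy}, add states in Sat(crit ∧ lock) with every successor in Z. Already a fixed point.
Sat(A[(crit ∧ lock) U ¬lock]) = {Hold, Store, Ack, Busy}
Sat(EX A[(crit ∧ lock) U ¬lock]) = {s : some successor in {Hold, Store, Ack, Busy}} = {Hold, Store, Ack, Send, Init, Busy}
EG (EX A[(crit ∧ lock) U ¬lock]): greatest fixpoint, start Z0 = {Hold, Store, Ack, Send, Init, Busy}, keep only states in Sat with some successor in Z. Already a fixed point.
Sat(EG (EX A[(crit ∧ lock) U ¬lock])) = {Hold, Store, Ack, Send, Init, Busy}
Send ∈ Sat(EG (EX A[(crit ∧ lock) U ¬lock])) = {Hold, Store, Ack, Send, Init, Busy}, so the formula holds at Send.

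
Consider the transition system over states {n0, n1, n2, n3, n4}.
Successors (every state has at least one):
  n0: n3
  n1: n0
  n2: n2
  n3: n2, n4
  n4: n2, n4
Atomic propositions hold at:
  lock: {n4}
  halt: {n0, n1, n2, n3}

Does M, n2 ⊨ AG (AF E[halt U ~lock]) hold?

Sat(~lock) = {n0, n1, n2, n3}
E[halt U ~lock]: least fixpoint, start Z0 = Sat(~lock) = {n0, n1, n2, n3}, add states in Sat(halt) with some successor in Z. Already a fixed point.
Sat(E[halt U ~lock]) = {n0, n1, n2, n3}
AF E[halt U ~lock]: least fixpoint, start Z0 = {n0, n1, n2, n3}, add states with every successor in Z. Already a fixed point.
Sat(AF E[halt U ~lock]) = {n0, n1, n2, n3}
AG (AF E[halt U ~lock]): greatest fixpoint, start Z0 = {n0, n1, n2, n3}, keep only states in Sat with every successor in Z. Z1 = {n0, n1, n2}; Z2 = {n1, n2}; Z3 = {n2}; fixed.
Sat(AG (AF E[halt U ~lock])) = {n2}
n2 ∈ Sat(AG (AF E[halt U ~lock])) = {n2}, so the formula holds at n2.

Yes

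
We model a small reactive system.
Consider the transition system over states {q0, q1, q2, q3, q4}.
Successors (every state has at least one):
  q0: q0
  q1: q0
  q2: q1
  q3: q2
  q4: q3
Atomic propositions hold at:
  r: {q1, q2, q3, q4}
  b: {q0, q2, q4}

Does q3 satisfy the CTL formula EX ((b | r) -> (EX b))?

Sat(b | r) = {q0, q1, q2, q3, q4}
Sat(EX b) = {s : some successor in {q0, q2, q4}} = {q0, q1, q3}
Sat((b | r) -> (EX b)) = {q0, q1, q3}
Sat(EX ((b | r) -> (EX b))) = {s : some successor in {q0, q1, q3}} = {q0, q1, q2, q4}
q3 ∉ Sat(EX ((b | r) -> (EX b))) = {q0, q1, q2, q4}, so the formula does not hold at q3.

No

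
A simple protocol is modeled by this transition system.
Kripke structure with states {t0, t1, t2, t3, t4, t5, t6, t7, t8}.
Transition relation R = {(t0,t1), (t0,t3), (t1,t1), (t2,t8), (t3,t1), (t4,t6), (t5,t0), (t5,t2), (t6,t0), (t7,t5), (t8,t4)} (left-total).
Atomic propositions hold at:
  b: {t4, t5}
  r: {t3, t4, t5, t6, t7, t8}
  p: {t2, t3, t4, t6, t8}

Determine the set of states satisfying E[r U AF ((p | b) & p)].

Sat(p | b) = {t2, t3, t4, t5, t6, t8}
Sat((p | b) & p) = {t2, t3, t4, t6, t8}
AF ((p | b) & p): least fixpoint, start Z0 = {t2, t3, t4, t6, t8}, add states with every successor in Z. Already a fixed point.
Sat(AF ((p | b) & p)) = {t2, t3, t4, t6, t8}
E[r U AF ((p | b) & p)]: least fixpoint, start Z0 = Sat(AF ((p | b) & p)) = {t2, t3, t4, t6, t8}, add states in Sat(r) with some successor in Z. Z1 = {t2, t3, t4, t5, t6, t8}; Z2 = {t2, t3, t4, t5, t6, t7, t8}; fixed.
Sat(E[r U AF ((p | b) & p)]) = {t2, t3, t4, t5, t6, t7, t8}

{t2, t3, t4, t5, t6, t7, t8}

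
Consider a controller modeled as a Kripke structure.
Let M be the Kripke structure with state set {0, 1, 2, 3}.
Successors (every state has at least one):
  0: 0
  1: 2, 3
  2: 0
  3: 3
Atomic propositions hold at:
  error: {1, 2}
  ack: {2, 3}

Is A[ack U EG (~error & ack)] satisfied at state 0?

Sat(~error) = {0, 3}
Sat(~error & ack) = {3}
EG (~error & ack): greatest fixpoint, start Z0 = {3}, keep only states in Sat with some successor in Z. Already a fixed point.
Sat(EG (~error & ack)) = {3}
A[ack U EG (~error & ack)]: least fixpoint, start Z0 = Sat(EG (~error & ack)) = {3}, add states in Sat(ack) with every successor in Z. Already a fixed point.
Sat(A[ack U EG (~error & ack)]) = {3}
0 ∉ Sat(A[ack U EG (~error & ack)]) = {3}, so the formula does not hold at 0.

No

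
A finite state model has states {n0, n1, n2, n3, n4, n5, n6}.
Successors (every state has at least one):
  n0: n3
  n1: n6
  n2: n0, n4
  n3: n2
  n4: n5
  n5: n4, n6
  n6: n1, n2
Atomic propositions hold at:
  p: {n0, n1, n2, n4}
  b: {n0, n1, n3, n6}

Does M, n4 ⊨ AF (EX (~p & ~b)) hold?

Sat(~p) = {n3, n5, n6}
Sat(~b) = {n2, n4, n5}
Sat(~p & ~b) = {n5}
Sat(EX (~p & ~b)) = {s : some successor in {n5}} = {n4}
AF (EX (~p & ~b)): least fixpoint, start Z0 = {n4}, add states with every successor in Z. Already a fixed point.
Sat(AF (EX (~p & ~b))) = {n4}
n4 ∈ Sat(AF (EX (~p & ~b))) = {n4}, so the formula holds at n4.

Yes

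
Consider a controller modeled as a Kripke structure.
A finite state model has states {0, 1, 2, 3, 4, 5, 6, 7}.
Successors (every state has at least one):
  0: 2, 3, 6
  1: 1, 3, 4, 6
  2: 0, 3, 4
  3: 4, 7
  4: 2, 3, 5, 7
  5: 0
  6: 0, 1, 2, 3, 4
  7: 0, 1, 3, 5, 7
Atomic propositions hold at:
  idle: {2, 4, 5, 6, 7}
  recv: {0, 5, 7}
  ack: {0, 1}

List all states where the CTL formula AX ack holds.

{5}

Sat(AX ack) = {s : every successor in {0, 1}} = {5}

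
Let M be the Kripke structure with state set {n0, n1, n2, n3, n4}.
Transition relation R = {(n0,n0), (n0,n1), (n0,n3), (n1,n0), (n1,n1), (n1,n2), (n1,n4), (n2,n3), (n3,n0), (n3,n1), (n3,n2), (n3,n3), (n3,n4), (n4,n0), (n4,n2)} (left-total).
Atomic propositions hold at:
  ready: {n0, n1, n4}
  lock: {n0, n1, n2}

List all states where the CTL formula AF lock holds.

AF lock: least fixpoint, start Z0 = {n0, n1, n2}, add states with every successor in Z. Z1 = {n0, n1, n2, n4}; fixed.
Sat(AF lock) = {n0, n1, n2, n4}

{n0, n1, n2, n4}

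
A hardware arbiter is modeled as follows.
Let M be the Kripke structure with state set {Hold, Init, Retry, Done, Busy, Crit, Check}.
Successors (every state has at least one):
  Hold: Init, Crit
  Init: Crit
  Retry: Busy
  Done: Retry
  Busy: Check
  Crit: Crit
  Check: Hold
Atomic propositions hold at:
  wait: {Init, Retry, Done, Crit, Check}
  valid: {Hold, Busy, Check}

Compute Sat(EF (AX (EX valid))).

Sat(EX valid) = {s : some successor in {Hold, Busy, Check}} = {Retry, Busy, Check}
Sat(AX (EX valid)) = {s : every successor in {Retry, Busy, Check}} = {Retry, Done, Busy}
EF (AX (EX valid)): least fixpoint, start Z0 = {Retry, Done, Busy}, add states with some successor in Z. Already a fixed point.
Sat(EF (AX (EX valid))) = {Retry, Done, Busy}

{Retry, Done, Busy}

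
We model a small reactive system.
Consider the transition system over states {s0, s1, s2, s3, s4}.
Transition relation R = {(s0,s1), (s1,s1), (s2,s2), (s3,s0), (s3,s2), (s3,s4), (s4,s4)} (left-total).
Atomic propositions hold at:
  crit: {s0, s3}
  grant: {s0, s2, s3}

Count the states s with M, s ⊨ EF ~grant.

Sat(~grant) = {s1, s4}
EF ~grant: least fixpoint, start Z0 = {s1, s4}, add states with some successor in Z. Z1 = {s0, s1, s3, s4}; fixed.
Sat(EF ~grant) = {s0, s1, s3, s4}
|Sat(EF ~grant)| = |{s0, s1, s3, s4}| = 4.

4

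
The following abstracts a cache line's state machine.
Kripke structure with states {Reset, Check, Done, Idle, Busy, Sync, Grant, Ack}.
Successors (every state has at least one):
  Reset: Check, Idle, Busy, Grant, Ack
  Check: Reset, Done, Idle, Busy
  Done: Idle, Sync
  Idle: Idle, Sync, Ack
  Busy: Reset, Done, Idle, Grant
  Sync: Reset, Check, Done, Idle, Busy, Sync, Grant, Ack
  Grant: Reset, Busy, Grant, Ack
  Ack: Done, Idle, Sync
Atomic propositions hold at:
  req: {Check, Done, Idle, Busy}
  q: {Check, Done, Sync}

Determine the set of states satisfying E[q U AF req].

{Check, Done, Idle, Busy, Sync}

AF req: least fixpoint, start Z0 = {Check, Done, Idle, Busy}, add states with every successor in Z. Already a fixed point.
Sat(AF req) = {Check, Done, Idle, Busy}
E[q U AF req]: least fixpoint, start Z0 = Sat(AF req) = {Check, Done, Idle, Busy}, add states in Sat(q) with some successor in Z. Z1 = {Check, Done, Idle, Busy, Sync}; fixed.
Sat(E[q U AF req]) = {Check, Done, Idle, Busy, Sync}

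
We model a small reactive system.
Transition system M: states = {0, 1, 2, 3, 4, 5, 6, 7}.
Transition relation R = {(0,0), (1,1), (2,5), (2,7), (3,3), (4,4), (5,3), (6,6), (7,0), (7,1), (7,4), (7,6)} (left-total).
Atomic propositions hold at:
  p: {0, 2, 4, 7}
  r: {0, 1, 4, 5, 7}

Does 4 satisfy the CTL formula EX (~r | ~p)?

Sat(~r) = {2, 3, 6}
Sat(~p) = {1, 3, 5, 6}
Sat(~r | ~p) = {1, 2, 3, 5, 6}
Sat(EX (~r | ~p)) = {s : some successor in {1, 2, 3, 5, 6}} = {1, 2, 3, 5, 6, 7}
4 ∉ Sat(EX (~r | ~p)) = {1, 2, 3, 5, 6, 7}, so the formula does not hold at 4.

No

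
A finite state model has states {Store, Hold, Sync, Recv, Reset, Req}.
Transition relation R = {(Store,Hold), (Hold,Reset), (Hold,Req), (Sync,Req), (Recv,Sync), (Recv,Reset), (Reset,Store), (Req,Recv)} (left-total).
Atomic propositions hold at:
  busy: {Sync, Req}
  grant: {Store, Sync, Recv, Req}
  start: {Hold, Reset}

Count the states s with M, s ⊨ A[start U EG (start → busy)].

3

Sat(start → busy) = {Store, Sync, Recv, Req}
EG (start → busy): greatest fixpoint, start Z0 = {Store, Sync, Recv, Req}, keep only states in Sat with some successor in Z. Z1 = {Sync, Recv, Req}; fixed.
Sat(EG (start → busy)) = {Sync, Recv, Req}
A[start U EG (start → busy)]: least fixpoint, start Z0 = Sat(EG (start → busy)) = {Sync, Recv, Req}, add states in Sat(start) with every successor in Z. Already a fixed point.
Sat(A[start U EG (start → busy)]) = {Sync, Recv, Req}
|Sat(A[start U EG (start → busy)])| = |{Sync, Recv, Req}| = 3.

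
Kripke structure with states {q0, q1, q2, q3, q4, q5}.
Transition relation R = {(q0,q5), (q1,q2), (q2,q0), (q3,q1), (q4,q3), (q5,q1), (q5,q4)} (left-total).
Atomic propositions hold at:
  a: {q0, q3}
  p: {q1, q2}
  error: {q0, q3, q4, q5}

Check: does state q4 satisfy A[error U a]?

Yes

A[error U a]: least fixpoint, start Z0 = Sat(a) = {q0, q3}, add states in Sat(error) with every successor in Z. Z1 = {q0, q3, q4}; fixed.
Sat(A[error U a]) = {q0, q3, q4}
q4 ∈ Sat(A[error U a]) = {q0, q3, q4}, so the formula holds at q4.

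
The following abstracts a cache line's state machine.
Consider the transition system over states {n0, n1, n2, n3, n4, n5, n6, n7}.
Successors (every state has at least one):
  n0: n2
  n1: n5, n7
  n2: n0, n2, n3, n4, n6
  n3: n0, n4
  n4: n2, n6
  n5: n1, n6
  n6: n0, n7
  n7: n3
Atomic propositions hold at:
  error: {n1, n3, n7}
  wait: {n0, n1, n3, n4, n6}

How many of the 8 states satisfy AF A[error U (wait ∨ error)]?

Sat(wait ∨ error) = {n0, n1, n3, n4, n6, n7}
A[error U (wait ∨ error)]: least fixpoint, start Z0 = Sat((wait ∨ error)) = {n0, n1, n3, n4, n6, n7}, add states in Sat(error) with every successor in Z. Already a fixed point.
Sat(A[error U (wait ∨ error)]) = {n0, n1, n3, n4, n6, n7}
AF A[error U (wait ∨ error)]: least fixpoint, start Z0 = {n0, n1, n3, n4, n6, n7}, add states with every successor in Z. Z1 = {n0, n1, n3, n4, n5, n6, n7}; fixed.
Sat(AF A[error U (wait ∨ error)]) = {n0, n1, n3, n4, n5, n6, n7}
|Sat(AF A[error U (wait ∨ error)])| = |{n0, n1, n3, n4, n5, n6, n7}| = 7.

7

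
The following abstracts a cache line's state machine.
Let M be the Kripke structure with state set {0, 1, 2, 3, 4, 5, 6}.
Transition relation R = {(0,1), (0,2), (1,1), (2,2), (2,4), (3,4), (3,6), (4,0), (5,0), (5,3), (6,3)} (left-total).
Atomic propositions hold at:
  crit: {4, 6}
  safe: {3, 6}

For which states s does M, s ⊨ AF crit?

{3, 4, 6}

AF crit: least fixpoint, start Z0 = {4, 6}, add states with every successor in Z. Z1 = {3, 4, 6}; fixed.
Sat(AF crit) = {3, 4, 6}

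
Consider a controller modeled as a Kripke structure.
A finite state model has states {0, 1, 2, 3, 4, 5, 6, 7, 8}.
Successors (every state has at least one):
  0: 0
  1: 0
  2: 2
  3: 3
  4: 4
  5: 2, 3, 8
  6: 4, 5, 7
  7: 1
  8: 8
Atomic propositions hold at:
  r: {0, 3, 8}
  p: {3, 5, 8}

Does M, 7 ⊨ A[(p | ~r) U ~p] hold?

Yes

Sat(~r) = {1, 2, 4, 5, 6, 7}
Sat(p | ~r) = {1, 2, 3, 4, 5, 6, 7, 8}
Sat(~p) = {0, 1, 2, 4, 6, 7}
A[(p | ~r) U ~p]: least fixpoint, start Z0 = Sat(~p) = {0, 1, 2, 4, 6, 7}, add states in Sat(p | ~r) with every successor in Z. Already a fixed point.
Sat(A[(p | ~r) U ~p]) = {0, 1, 2, 4, 6, 7}
7 ∈ Sat(A[(p | ~r) U ~p]) = {0, 1, 2, 4, 6, 7}, so the formula holds at 7.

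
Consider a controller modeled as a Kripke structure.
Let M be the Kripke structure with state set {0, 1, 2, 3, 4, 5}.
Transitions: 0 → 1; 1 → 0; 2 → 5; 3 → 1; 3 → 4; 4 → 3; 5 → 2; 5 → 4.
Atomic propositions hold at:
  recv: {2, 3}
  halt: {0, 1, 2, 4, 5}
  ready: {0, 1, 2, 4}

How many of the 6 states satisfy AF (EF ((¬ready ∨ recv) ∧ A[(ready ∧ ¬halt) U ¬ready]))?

Sat(¬ready) = {3, 5}
Sat(¬ready ∨ recv) = {2, 3, 5}
Sat(¬halt) = {3}
Sat(ready ∧ ¬halt) = ∅
A[(ready ∧ ¬halt) U ¬ready]: least fixpoint, start Z0 = Sat(¬ready) = {3, 5}, add states in Sat(ready ∧ ¬halt) with every successor in Z. Already a fixed point.
Sat(A[(ready ∧ ¬halt) U ¬ready]) = {3, 5}
Sat((¬ready ∨ recv) ∧ A[(ready ∧ ¬halt) U ¬ready]) = {3, 5}
EF ((¬ready ∨ recv) ∧ A[(ready ∧ ¬halt) U ¬ready]): least fixpoint, start Z0 = {3, 5}, add states with some successor in Z. Z1 = {2, 3, 4, 5}; fixed.
Sat(EF ((¬ready ∨ recv) ∧ A[(ready ∧ ¬halt) U ¬ready])) = {2, 3, 4, 5}
AF (EF ((¬ready ∨ recv) ∧ A[(ready ∧ ¬halt) U ¬ready])): least fixpoint, start Z0 = {2, 3, 4, 5}, add states with every successor in Z. Already a fixed point.
Sat(AF (EF ((¬ready ∨ recv) ∧ A[(ready ∧ ¬halt) U ¬ready]))) = {2, 3, 4, 5}
|Sat(AF (EF ((¬ready ∨ recv) ∧ A[(ready ∧ ¬halt) U ¬ready])))| = |{2, 3, 4, 5}| = 4.

4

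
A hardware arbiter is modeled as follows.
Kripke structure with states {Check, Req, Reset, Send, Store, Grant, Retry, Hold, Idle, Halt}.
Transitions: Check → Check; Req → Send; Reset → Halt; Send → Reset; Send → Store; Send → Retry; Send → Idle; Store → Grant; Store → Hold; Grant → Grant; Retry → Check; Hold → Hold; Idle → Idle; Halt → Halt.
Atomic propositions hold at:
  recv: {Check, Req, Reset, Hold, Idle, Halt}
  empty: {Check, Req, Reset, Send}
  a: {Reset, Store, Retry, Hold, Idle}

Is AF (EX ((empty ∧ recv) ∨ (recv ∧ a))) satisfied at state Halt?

Sat(empty ∧ recv) = {Check, Req, Reset}
Sat(recv ∧ a) = {Reset, Hold, Idle}
Sat((empty ∧ recv) ∨ (recv ∧ a)) = {Check, Req, Reset, Hold, Idle}
Sat(EX ((empty ∧ recv) ∨ (recv ∧ a))) = {s : some successor in {Check, Req, Reset, Hold, Idle}} = {Check, Send, Store, Retry, Hold, Idle}
AF (EX ((empty ∧ recv) ∨ (recv ∧ a))): least fixpoint, start Z0 = {Check, Send, Store, Retry, Hold, Idle}, add states with every successor in Z. Z1 = {Check, Req, Send, Store, Retry, Hold, Idle}; fixed.
Sat(AF (EX ((empty ∧ recv) ∨ (recv ∧ a)))) = {Check, Req, Send, Store, Retry, Hold, Idle}
Halt ∉ Sat(AF (EX ((empty ∧ recv) ∨ (recv ∧ a)))) = {Check, Req, Send, Store, Retry, Hold, Idle}, so the formula does not hold at Halt.

No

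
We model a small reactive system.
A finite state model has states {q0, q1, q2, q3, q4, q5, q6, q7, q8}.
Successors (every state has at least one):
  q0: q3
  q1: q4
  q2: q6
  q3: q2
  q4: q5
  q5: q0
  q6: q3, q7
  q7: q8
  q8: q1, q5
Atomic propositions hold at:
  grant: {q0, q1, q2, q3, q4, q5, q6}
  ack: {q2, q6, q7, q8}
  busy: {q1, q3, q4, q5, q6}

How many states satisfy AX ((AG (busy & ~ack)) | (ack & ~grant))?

1

Sat(~ack) = {q0, q1, q3, q4, q5}
Sat(busy & ~ack) = {q1, q3, q4, q5}
AG (busy & ~ack): greatest fixpoint, start Z0 = {q1, q3, q4, q5}, keep only states in Sat with every successor in Z. Z1 = {q1, q4}; Z2 = {q1}; Z3 = ∅; fixed.
Sat(AG (busy & ~ack)) = ∅
Sat(~grant) = {q7, q8}
Sat(ack & ~grant) = {q7, q8}
Sat((AG (busy & ~ack)) | (ack & ~grant)) = {q7, q8}
Sat(AX ((AG (busy & ~ack)) | (ack & ~grant))) = {s : every successor in {q7, q8}} = {q7}
|Sat(AX ((AG (busy & ~ack)) | (ack & ~grant)))| = |{q7}| = 1.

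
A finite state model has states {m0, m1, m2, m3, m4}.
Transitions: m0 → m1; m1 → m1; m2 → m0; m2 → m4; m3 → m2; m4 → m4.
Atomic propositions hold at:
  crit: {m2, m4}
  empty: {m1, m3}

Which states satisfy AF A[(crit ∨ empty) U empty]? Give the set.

Sat(crit ∨ empty) = {m1, m2, m3, m4}
A[(crit ∨ empty) U empty]: least fixpoint, start Z0 = Sat(empty) = {m1, m3}, add states in Sat(crit ∨ empty) with every successor in Z. Already a fixed point.
Sat(A[(crit ∨ empty) U empty]) = {m1, m3}
AF A[(crit ∨ empty) U empty]: least fixpoint, start Z0 = {m1, m3}, add states with every successor in Z. Z1 = {m0, m1, m3}; fixed.
Sat(AF A[(crit ∨ empty) U empty]) = {m0, m1, m3}

{m0, m1, m3}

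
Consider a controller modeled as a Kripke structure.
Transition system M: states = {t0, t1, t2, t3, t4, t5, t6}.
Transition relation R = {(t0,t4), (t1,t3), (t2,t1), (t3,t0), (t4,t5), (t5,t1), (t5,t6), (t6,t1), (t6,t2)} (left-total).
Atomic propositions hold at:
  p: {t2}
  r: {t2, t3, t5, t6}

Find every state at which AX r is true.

{t1, t4}

Sat(AX r) = {s : every successor in {t2, t3, t5, t6}} = {t1, t4}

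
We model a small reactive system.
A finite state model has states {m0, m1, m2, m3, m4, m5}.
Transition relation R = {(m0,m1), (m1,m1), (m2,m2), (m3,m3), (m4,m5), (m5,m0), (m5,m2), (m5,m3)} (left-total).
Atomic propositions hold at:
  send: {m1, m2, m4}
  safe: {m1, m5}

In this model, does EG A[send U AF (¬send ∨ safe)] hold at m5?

Yes

Sat(¬send) = {m0, m3, m5}
Sat(¬send ∨ safe) = {m0, m1, m3, m5}
AF (¬send ∨ safe): least fixpoint, start Z0 = {m0, m1, m3, m5}, add states with every successor in Z. Z1 = {m0, m1, m3, m4, m5}; fixed.
Sat(AF (¬send ∨ safe)) = {m0, m1, m3, m4, m5}
A[send U AF (¬send ∨ safe)]: least fixpoint, start Z0 = Sat(AF (¬send ∨ safe)) = {m0, m1, m3, m4, m5}, add states in Sat(send) with every successor in Z. Already a fixed point.
Sat(A[send U AF (¬send ∨ safe)]) = {m0, m1, m3, m4, m5}
EG A[send U AF (¬send ∨ safe)]: greatest fixpoint, start Z0 = {m0, m1, m3, m4, m5}, keep only states in Sat with some successor in Z. Already a fixed point.
Sat(EG A[send U AF (¬send ∨ safe)]) = {m0, m1, m3, m4, m5}
m5 ∈ Sat(EG A[send U AF (¬send ∨ safe)]) = {m0, m1, m3, m4, m5}, so the formula holds at m5.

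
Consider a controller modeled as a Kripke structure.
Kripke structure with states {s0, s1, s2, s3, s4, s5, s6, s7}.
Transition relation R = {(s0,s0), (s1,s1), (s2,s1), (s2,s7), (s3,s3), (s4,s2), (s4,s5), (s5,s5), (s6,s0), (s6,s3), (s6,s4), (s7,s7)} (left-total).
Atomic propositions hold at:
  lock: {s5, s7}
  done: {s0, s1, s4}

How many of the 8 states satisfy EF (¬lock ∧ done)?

5

Sat(¬lock) = {s0, s1, s2, s3, s4, s6}
Sat(¬lock ∧ done) = {s0, s1, s4}
EF (¬lock ∧ done): least fixpoint, start Z0 = {s0, s1, s4}, add states with some successor in Z. Z1 = {s0, s1, s2, s4, s6}; fixed.
Sat(EF (¬lock ∧ done)) = {s0, s1, s2, s4, s6}
|Sat(EF (¬lock ∧ done))| = |{s0, s1, s2, s4, s6}| = 5.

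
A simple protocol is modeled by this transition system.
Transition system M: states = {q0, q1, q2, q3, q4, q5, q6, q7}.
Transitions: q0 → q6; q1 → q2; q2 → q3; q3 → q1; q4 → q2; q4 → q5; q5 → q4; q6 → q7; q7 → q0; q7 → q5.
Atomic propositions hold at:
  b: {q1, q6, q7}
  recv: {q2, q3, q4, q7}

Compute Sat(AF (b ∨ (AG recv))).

{q0, q1, q2, q3, q6, q7}

AG recv: greatest fixpoint, start Z0 = {q2, q3, q4, q7}, keep only states in Sat with every successor in Z. Z1 = {q2}; Z2 = ∅; fixed.
Sat(AG recv) = ∅
Sat(b ∨ (AG recv)) = {q1, q6, q7}
AF (b ∨ (AG recv)): least fixpoint, start Z0 = {q1, q6, q7}, add states with every successor in Z. Z1 = {q0, q1, q3, q6, q7}; Z2 = {q0, q1, q2, q3, q6, q7}; fixed.
Sat(AF (b ∨ (AG recv))) = {q0, q1, q2, q3, q6, q7}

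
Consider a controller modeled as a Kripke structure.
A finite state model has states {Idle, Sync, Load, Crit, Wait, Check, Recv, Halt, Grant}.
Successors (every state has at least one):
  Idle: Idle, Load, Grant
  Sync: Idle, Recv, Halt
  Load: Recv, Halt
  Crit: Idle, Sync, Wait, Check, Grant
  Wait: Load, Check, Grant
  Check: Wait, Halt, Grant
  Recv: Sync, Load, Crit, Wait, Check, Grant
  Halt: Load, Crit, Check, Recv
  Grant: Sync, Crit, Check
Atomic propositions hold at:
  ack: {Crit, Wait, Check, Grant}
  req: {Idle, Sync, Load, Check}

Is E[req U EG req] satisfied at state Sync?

EG req: greatest fixpoint, start Z0 = {Idle, Sync, Load, Check}, keep only states in Sat with some successor in Z. Z1 = {Idle, Sync}; fixed.
Sat(EG req) = {Idle, Sync}
E[req U EG req]: least fixpoint, start Z0 = Sat(EG req) = {Idle, Sync}, add states in Sat(req) with some successor in Z. Already a fixed point.
Sat(E[req U EG req]) = {Idle, Sync}
Sync ∈ Sat(E[req U EG req]) = {Idle, Sync}, so the formula holds at Sync.

Yes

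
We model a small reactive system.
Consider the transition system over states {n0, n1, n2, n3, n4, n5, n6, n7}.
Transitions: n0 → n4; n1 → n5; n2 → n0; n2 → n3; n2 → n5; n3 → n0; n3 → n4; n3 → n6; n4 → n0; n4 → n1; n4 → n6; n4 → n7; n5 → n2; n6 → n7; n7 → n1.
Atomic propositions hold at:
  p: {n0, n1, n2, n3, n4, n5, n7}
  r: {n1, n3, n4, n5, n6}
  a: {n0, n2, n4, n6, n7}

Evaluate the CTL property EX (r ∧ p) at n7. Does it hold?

Yes

Sat(r ∧ p) = {n1, n3, n4, n5}
Sat(EX (r ∧ p)) = {s : some successor in {n1, n3, n4, n5}} = {n0, n1, n2, n3, n4, n7}
n7 ∈ Sat(EX (r ∧ p)) = {n0, n1, n2, n3, n4, n7}, so the formula holds at n7.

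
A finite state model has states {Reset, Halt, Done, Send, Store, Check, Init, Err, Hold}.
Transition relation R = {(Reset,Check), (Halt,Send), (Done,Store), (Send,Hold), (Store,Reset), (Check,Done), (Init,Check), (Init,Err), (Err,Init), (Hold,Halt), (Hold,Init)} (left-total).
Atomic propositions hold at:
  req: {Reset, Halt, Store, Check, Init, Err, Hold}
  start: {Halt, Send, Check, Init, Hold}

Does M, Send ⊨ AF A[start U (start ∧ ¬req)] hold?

Yes

Sat(¬req) = {Done, Send}
Sat(start ∧ ¬req) = {Send}
A[start U (start ∧ ¬req)]: least fixpoint, start Z0 = Sat((start ∧ ¬req)) = {Send}, add states in Sat(start) with every successor in Z. Z1 = {Halt, Send}; fixed.
Sat(A[start U (start ∧ ¬req)]) = {Halt, Send}
AF A[start U (start ∧ ¬req)]: least fixpoint, start Z0 = {Halt, Send}, add states with every successor in Z. Already a fixed point.
Sat(AF A[start U (start ∧ ¬req)]) = {Halt, Send}
Send ∈ Sat(AF A[start U (start ∧ ¬req)]) = {Halt, Send}, so the formula holds at Send.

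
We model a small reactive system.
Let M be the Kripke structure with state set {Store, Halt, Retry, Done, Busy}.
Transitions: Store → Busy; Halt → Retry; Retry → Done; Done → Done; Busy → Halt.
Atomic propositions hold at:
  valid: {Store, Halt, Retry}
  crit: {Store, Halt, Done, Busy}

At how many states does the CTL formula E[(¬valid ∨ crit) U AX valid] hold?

Sat(¬valid) = {Done, Busy}
Sat(¬valid ∨ crit) = {Store, Halt, Done, Busy}
Sat(AX valid) = {s : every successor in {Store, Halt, Retry}} = {Halt, Busy}
E[(¬valid ∨ crit) U AX valid]: least fixpoint, start Z0 = Sat(AX valid) = {Halt, Busy}, add states in Sat(¬valid ∨ crit) with some successor in Z. Z1 = {Store, Halt, Busy}; fixed.
Sat(E[(¬valid ∨ crit) U AX valid]) = {Store, Halt, Busy}
|Sat(E[(¬valid ∨ crit) U AX valid])| = |{Store, Halt, Busy}| = 3.

3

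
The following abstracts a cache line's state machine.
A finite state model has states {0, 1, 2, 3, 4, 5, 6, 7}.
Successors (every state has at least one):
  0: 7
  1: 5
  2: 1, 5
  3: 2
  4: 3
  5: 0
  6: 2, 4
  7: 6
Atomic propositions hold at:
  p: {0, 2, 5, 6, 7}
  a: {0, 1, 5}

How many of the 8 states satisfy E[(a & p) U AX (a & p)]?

2

Sat(a & p) = {0, 5}
Sat(AX (a & p)) = {s : every successor in {0, 5}} = {1, 5}
E[(a & p) U AX (a & p)]: least fixpoint, start Z0 = Sat(AX (a & p)) = {1, 5}, add states in Sat(a & p) with some successor in Z. Already a fixed point.
Sat(E[(a & p) U AX (a & p)]) = {1, 5}
|Sat(E[(a & p) U AX (a & p)])| = |{1, 5}| = 2.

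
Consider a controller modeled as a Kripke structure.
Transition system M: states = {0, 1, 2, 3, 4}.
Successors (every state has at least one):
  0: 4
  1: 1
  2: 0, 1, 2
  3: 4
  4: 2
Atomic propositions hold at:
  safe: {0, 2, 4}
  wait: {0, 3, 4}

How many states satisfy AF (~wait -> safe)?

4

Sat(~wait) = {1, 2}
Sat(~wait -> safe) = {0, 2, 3, 4}
AF (~wait -> safe): least fixpoint, start Z0 = {0, 2, 3, 4}, add states with every successor in Z. Already a fixed point.
Sat(AF (~wait -> safe)) = {0, 2, 3, 4}
|Sat(AF (~wait -> safe))| = |{0, 2, 3, 4}| = 4.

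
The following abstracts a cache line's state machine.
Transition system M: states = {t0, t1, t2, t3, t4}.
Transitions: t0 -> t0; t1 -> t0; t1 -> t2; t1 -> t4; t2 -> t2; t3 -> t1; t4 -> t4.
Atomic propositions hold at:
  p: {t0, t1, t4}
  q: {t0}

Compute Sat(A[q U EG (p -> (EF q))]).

EF q: least fixpoint, start Z0 = {t0}, add states with some successor in Z. Z1 = {t0, t1}; Z2 = {t0, t1, t3}; fixed.
Sat(EF q) = {t0, t1, t3}
Sat(p -> (EF q)) = {t0, t1, t2, t3}
EG (p -> (EF q)): greatest fixpoint, start Z0 = {t0, t1, t2, t3}, keep only states in Sat with some successor in Z. Already a fixed point.
Sat(EG (p -> (EF q))) = {t0, t1, t2, t3}
A[q U EG (p -> (EF q))]: least fixpoint, start Z0 = Sat(EG (p -> (EF q))) = {t0, t1, t2, t3}, add states in Sat(q) with every successor in Z. Already a fixed point.
Sat(A[q U EG (p -> (EF q))]) = {t0, t1, t2, t3}

{t0, t1, t2, t3}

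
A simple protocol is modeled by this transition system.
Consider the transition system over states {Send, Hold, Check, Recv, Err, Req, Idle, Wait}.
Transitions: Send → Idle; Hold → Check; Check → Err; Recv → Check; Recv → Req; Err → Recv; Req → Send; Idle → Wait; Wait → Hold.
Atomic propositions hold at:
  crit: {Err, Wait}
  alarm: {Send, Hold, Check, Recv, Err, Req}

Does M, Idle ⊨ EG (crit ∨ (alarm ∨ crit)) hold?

No

Sat(alarm ∨ crit) = {Send, Hold, Check, Recv, Err, Req, Wait}
Sat(crit ∨ (alarm ∨ crit)) = {Send, Hold, Check, Recv, Err, Req, Wait}
EG (crit ∨ (alarm ∨ crit)): greatest fixpoint, start Z0 = {Send, Hold, Check, Recv, Err, Req, Wait}, keep only states in Sat with some successor in Z. Z1 = {Hold, Check, Recv, Err, Req, Wait}; Z2 = {Hold, Check, Recv, Err, Wait}; fixed.
Sat(EG (crit ∨ (alarm ∨ crit))) = {Hold, Check, Recv, Err, Wait}
Idle ∉ Sat(EG (crit ∨ (alarm ∨ crit))) = {Hold, Check, Recv, Err, Wait}, so the formula does not hold at Idle.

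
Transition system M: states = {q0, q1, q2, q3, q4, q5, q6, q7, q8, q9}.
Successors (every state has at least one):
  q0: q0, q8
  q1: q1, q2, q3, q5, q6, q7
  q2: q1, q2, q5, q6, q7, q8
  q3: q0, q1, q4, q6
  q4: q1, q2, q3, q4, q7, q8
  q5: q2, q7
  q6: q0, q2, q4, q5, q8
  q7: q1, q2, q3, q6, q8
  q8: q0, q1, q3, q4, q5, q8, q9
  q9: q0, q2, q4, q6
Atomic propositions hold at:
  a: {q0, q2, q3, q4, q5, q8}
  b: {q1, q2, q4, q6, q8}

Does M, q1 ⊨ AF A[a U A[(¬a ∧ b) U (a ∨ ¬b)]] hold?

No

Sat(¬a) = {q1, q6, q7, q9}
Sat(¬a ∧ b) = {q1, q6}
Sat(¬b) = {q0, q3, q5, q7, q9}
Sat(a ∨ ¬b) = {q0, q2, q3, q4, q5, q7, q8, q9}
A[(¬a ∧ b) U (a ∨ ¬b)]: least fixpoint, start Z0 = Sat((a ∨ ¬b)) = {q0, q2, q3, q4, q5, q7, q8, q9}, add states in Sat(¬a ∧ b) with every successor in Z. Z1 = {q0, q2, q3, q4, q5, q6, q7, q8, q9}; fixed.
Sat(A[(¬a ∧ b) U (a ∨ ¬b)]) = {q0, q2, q3, q4, q5, q6, q7, q8, q9}
A[a U A[(¬a ∧ b) U (a ∨ ¬b)]]: least fixpoint, start Z0 = Sat(A[(¬a ∧ b) U (a ∨ ¬b)]) = {q0, q2, q3, q4, q5, q6, q7, q8, q9}, add states in Sat(a) with every successor in Z. Already a fixed point.
Sat(A[a U A[(¬a ∧ b) U (a ∨ ¬b)]]) = {q0, q2, q3, q4, q5, q6, q7, q8, q9}
AF A[a U A[(¬a ∧ b) U (a ∨ ¬b)]]: least fixpoint, start Z0 = {q0, q2, q3, q4, q5, q6, q7, q8, q9}, add states with every successor in Z. Already a fixed point.
Sat(AF A[a U A[(¬a ∧ b) U (a ∨ ¬b)]]) = {q0, q2, q3, q4, q5, q6, q7, q8, q9}
q1 ∉ Sat(AF A[a U A[(¬a ∧ b) U (a ∨ ¬b)]]) = {q0, q2, q3, q4, q5, q6, q7, q8, q9}, so the formula does not hold at q1.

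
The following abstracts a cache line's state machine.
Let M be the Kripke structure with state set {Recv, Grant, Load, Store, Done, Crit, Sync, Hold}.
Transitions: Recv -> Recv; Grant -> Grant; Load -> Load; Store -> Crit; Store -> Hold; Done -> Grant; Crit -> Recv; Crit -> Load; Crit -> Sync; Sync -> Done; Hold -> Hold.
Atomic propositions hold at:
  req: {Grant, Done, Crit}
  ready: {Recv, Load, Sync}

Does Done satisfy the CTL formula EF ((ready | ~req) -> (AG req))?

Yes

Sat(~req) = {Recv, Load, Store, Sync, Hold}
Sat(ready | ~req) = {Recv, Load, Store, Sync, Hold}
AG req: greatest fixpoint, start Z0 = {Grant, Done, Crit}, keep only states in Sat with every successor in Z. Z1 = {Grant, Done}; fixed.
Sat(AG req) = {Grant, Done}
Sat((ready | ~req) -> (AG req)) = {Grant, Done, Crit}
EF ((ready | ~req) -> (AG req)): least fixpoint, start Z0 = {Grant, Done, Crit}, add states with some successor in Z. Z1 = {Grant, Store, Done, Crit, Sync}; fixed.
Sat(EF ((ready | ~req) -> (AG req))) = {Grant, Store, Done, Crit, Sync}
Done ∈ Sat(EF ((ready | ~req) -> (AG req))) = {Grant, Store, Done, Crit, Sync}, so the formula holds at Done.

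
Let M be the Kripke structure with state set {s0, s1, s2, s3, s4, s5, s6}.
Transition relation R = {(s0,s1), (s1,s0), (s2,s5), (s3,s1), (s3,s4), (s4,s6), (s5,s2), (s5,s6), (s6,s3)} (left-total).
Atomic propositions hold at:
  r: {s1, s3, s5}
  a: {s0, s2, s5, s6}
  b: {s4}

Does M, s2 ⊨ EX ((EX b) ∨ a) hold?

Sat(EX b) = {s : some successor in {s4}} = {s3}
Sat((EX b) ∨ a) = {s0, s2, s3, s5, s6}
Sat(EX ((EX b) ∨ a)) = {s : some successor in {s0, s2, s3, s5, s6}} = {s1, s2, s4, s5, s6}
s2 ∈ Sat(EX ((EX b) ∨ a)) = {s1, s2, s4, s5, s6}, so the formula holds at s2.

Yes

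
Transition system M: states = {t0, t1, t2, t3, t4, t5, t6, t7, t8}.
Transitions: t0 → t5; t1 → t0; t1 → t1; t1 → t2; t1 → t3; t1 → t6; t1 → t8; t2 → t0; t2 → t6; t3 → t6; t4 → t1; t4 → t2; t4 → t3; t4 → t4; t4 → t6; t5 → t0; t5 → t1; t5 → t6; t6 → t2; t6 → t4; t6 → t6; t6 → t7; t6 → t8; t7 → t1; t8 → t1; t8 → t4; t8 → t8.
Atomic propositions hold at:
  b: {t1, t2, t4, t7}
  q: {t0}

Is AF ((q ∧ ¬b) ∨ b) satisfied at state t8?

No

Sat(¬b) = {t0, t3, t5, t6, t8}
Sat(q ∧ ¬b) = {t0}
Sat((q ∧ ¬b) ∨ b) = {t0, t1, t2, t4, t7}
AF ((q ∧ ¬b) ∨ b): least fixpoint, start Z0 = {t0, t1, t2, t4, t7}, add states with every successor in Z. Already a fixed point.
Sat(AF ((q ∧ ¬b) ∨ b)) = {t0, t1, t2, t4, t7}
t8 ∉ Sat(AF ((q ∧ ¬b) ∨ b)) = {t0, t1, t2, t4, t7}, so the formula does not hold at t8.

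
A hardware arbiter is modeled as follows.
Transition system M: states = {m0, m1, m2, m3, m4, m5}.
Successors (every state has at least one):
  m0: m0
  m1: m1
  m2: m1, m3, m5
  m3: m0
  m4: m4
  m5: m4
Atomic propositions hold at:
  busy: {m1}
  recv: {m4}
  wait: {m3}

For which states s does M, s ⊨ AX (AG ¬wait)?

{m0, m1, m3, m4, m5}

Sat(¬wait) = {m0, m1, m2, m4, m5}
AG ¬wait: greatest fixpoint, start Z0 = {m0, m1, m2, m4, m5}, keep only states in Sat with every successor in Z. Z1 = {m0, m1, m4, m5}; fixed.
Sat(AG ¬wait) = {m0, m1, m4, m5}
Sat(AX (AG ¬wait)) = {s : every successor in {m0, m1, m4, m5}} = {m0, m1, m3, m4, m5}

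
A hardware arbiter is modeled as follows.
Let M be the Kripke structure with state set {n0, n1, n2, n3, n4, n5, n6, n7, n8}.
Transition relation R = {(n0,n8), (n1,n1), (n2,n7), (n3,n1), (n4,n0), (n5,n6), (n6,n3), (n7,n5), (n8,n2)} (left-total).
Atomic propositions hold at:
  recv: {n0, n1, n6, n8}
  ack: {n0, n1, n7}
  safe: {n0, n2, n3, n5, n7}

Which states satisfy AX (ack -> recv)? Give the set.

Sat(ack -> recv) = {n0, n1, n2, n3, n4, n5, n6, n8}
Sat(AX (ack -> recv)) = {s : every successor in {n0, n1, n2, n3, n4, n5, n6, n8}} = {n0, n1, n3, n4, n5, n6, n7, n8}

{n0, n1, n3, n4, n5, n6, n7, n8}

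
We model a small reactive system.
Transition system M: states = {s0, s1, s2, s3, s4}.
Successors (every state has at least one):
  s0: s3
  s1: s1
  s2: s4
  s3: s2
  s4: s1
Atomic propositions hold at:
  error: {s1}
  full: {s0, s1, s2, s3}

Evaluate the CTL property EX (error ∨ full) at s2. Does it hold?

Sat(error ∨ full) = {s0, s1, s2, s3}
Sat(EX (error ∨ full)) = {s : some successor in {s0, s1, s2, s3}} = {s0, s1, s3, s4}
s2 ∉ Sat(EX (error ∨ full)) = {s0, s1, s3, s4}, so the formula does not hold at s2.

No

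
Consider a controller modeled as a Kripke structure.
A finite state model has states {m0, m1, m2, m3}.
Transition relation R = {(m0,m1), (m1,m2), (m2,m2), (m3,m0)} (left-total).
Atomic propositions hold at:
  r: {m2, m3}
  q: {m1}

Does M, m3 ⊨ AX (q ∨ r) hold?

Sat(q ∨ r) = {m1, m2, m3}
Sat(AX (q ∨ r)) = {s : every successor in {m1, m2, m3}} = {m0, m1, m2}
m3 ∉ Sat(AX (q ∨ r)) = {m0, m1, m2}, so the formula does not hold at m3.

No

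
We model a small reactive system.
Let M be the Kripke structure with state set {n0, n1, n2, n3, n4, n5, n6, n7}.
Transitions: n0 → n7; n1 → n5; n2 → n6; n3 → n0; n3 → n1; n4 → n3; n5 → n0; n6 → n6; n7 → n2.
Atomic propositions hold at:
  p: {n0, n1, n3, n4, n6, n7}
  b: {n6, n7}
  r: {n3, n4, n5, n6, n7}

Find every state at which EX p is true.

{n0, n2, n3, n4, n5, n6}

Sat(EX p) = {s : some successor in {n0, n1, n3, n4, n6, n7}} = {n0, n2, n3, n4, n5, n6}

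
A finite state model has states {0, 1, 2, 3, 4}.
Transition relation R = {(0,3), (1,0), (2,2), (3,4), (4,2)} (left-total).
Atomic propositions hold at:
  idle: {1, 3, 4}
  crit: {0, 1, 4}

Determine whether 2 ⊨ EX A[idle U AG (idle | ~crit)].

Sat(~crit) = {2, 3}
Sat(idle | ~crit) = {1, 2, 3, 4}
AG (idle | ~crit): greatest fixpoint, start Z0 = {1, 2, 3, 4}, keep only states in Sat with every successor in Z. Z1 = {2, 3, 4}; fixed.
Sat(AG (idle | ~crit)) = {2, 3, 4}
A[idle U AG (idle | ~crit)]: least fixpoint, start Z0 = Sat(AG (idle | ~crit)) = {2, 3, 4}, add states in Sat(idle) with every successor in Z. Already a fixed point.
Sat(A[idle U AG (idle | ~crit)]) = {2, 3, 4}
Sat(EX A[idle U AG (idle | ~crit)]) = {s : some successor in {2, 3, 4}} = {0, 2, 3, 4}
2 ∈ Sat(EX A[idle U AG (idle | ~crit)]) = {0, 2, 3, 4}, so the formula holds at 2.

Yes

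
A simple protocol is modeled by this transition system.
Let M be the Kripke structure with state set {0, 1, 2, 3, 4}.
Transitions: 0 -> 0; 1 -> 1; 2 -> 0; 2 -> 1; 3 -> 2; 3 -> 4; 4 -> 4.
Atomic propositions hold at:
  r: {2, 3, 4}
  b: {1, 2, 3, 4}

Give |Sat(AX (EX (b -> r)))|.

Sat(b -> r) = {0, 2, 3, 4}
Sat(EX (b -> r)) = {s : some successor in {0, 2, 3, 4}} = {0, 2, 3, 4}
Sat(AX (EX (b -> r))) = {s : every successor in {0, 2, 3, 4}} = {0, 3, 4}
|Sat(AX (EX (b -> r)))| = |{0, 3, 4}| = 3.

3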